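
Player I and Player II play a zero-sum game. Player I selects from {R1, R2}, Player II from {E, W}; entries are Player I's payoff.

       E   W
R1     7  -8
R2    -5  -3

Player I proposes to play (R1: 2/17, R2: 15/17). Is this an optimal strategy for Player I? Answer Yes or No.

Yes

Against E this mix gives (2/17)·7 + (15/17)·(-5) = -61/17.
Against W this mix gives (2/17)·(-8) + (15/17)·(-3) = -61/17.
All of Player II's active replies (E, W) yield -61/17, and no column does worse for Player I. The mix makes Player II indifferent and guarantees -61/17, so it is optimal.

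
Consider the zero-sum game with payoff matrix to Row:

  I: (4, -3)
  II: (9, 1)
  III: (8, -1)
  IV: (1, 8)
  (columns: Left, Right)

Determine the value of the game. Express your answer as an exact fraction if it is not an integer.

Row minima: I → -3, II → 1, III → -1, IV → 1; maximin = 1.
Column maxima: Left → 9, Right → 8; minimax = 8.
1 ≠ 8, so there is no saddle point; optimal play is mixed.
I is strictly dominated by II, so Row never plays it.
III is strictly dominated by II, so Row never plays it.
On the remaining 2×2 (II, IV vs Left, Right):
Let Row play II with probability p. Expected payoff against Left: 9p + 1(1−p) = 8p + 1; against Right: 1p + 8(1−p) = −7p + 8.
Setting these equal: 8p + 1 = −7p + 8 ⇒ 15p = 7 ⇒ p = 7/15, and the value is (8)·(7/15) + 1 = 71/15.
For Column: with q = P(Left), equating II's and IV's payoffs gives 8q + 1 = −7q + 8 ⇒ q = 7/15.

71/15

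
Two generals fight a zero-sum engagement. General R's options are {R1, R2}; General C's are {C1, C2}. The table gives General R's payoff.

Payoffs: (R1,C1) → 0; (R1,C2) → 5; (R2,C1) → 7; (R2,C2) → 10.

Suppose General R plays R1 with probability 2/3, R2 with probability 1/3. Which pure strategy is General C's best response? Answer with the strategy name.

C1

If General C plays C1, General R's expected payoff is (2/3)·0 + (1/3)·7 = 7/3.
If General C plays C2, General R's expected payoff is (2/3)·5 + (1/3)·10 = 20/3.
General C minimizes General R's payoff; the smallest is 7/3, so the best response is C1.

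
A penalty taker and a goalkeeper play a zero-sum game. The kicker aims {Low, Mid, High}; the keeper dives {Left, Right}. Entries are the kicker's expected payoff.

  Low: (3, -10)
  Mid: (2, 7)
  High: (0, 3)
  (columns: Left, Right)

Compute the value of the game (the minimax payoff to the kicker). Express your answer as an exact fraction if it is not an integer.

Row minima: Low → -10, Mid → 2, High → 0; maximin = 2.
Column maxima: Left → 3, Right → 7; minimax = 3.
2 ≠ 3, so there is no saddle point; optimal play is mixed.
High is strictly dominated by Mid, so the kicker never plays it.
On the remaining 2×2 (Low, Mid vs Left, Right):
Let the kicker play Low with probability p. Expected payoff against Left: 3p + 2(1−p) = p + 2; against Right: (-10)p + 7(1−p) = −17p + 7.
Setting these equal: p + 2 = −17p + 7 ⇒ 18p = 5 ⇒ p = 5/18, and the value is (1)·(5/18) + 2 = 41/18.
For the keeper: with q = P(Left), equating Low's and Mid's payoffs gives 13q − 10 = −5q + 7 ⇒ q = 17/18.

41/18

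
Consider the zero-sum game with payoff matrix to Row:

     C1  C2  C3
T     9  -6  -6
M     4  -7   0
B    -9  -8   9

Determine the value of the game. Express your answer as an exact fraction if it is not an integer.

Row minima: T → -6, M → -7, B → -9; maximin = -6.
Column maxima: C1 → 9, C2 → -6, C3 → 9; minimax = -6.
Since maximin = minimax = -6, there is a saddle point and the value is -6.

-6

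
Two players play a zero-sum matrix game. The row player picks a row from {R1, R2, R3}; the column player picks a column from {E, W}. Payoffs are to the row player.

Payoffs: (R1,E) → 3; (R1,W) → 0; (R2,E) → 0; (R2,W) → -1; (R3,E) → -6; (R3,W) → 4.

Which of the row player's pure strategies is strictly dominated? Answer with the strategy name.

R1 gives a strictly higher payoff than R2 against every column: 3 > 0, 0 > -1.
So R2 is strictly dominated and the row player never plays it.

R2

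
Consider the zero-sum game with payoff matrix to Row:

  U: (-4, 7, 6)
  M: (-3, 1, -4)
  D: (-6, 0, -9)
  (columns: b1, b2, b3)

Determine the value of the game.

Row minima: U → -4, M → -4, D → -9; maximin = -4.
Column maxima: b1 → -3, b2 → 7, b3 → 6; minimax = -3.
-4 ≠ -3, so there is no saddle point; optimal play is mixed.
D is strictly dominated by U, so Row never plays it.
b2 is strictly dominated by b1 (it gives Row strictly more in every row), so Column never plays it.
On the remaining 2×2 (U, M vs b1, b3):
Let Row play U with probability p. Expected payoff against b1: (-4)p + (-3)(1−p) = −p − 3; against b3: 6p + (-4)(1−p) = 10p − 4.
Setting these equal: −p − 3 = 10p − 4 ⇒ −11p = -1 ⇒ p = 1/11, and the value is (-1)·(1/11) − 3 = -34/11.
For Column: with q = P(b1), equating U's and M's payoffs gives −10q + 6 = q − 4 ⇒ q = 10/11.

-34/11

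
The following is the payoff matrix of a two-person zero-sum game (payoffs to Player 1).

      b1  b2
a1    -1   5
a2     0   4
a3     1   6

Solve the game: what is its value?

Row minima: a1 → -1, a2 → 0, a3 → 1; maximin = 1.
Column maxima: b1 → 1, b2 → 6; minimax = 1.
Since maximin = minimax = 1, there is a saddle point and the value is 1.

1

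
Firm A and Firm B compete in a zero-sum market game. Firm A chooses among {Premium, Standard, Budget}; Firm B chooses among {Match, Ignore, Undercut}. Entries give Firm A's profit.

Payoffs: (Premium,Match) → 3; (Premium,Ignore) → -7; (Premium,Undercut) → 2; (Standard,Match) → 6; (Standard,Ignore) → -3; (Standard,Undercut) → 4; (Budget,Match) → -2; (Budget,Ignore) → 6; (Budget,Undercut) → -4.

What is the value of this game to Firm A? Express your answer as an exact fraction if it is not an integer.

Row minima: Premium → -7, Standard → -3, Budget → -4; maximin = -3.
Column maxima: Match → 6, Ignore → 6, Undercut → 4; minimax = 4.
-3 ≠ 4, so there is no saddle point; optimal play is mixed.
Premium is strictly dominated by Standard, so Firm A never plays it.
Match is strictly dominated by Undercut (it gives Firm A strictly more in every row), so Firm B never plays it.
On the remaining 2×2 (Standard, Budget vs Ignore, Undercut):
Let Firm A play Standard with probability p. Expected payoff against Ignore: (-3)p + 6(1−p) = −9p + 6; against Undercut: 4p + (-4)(1−p) = 8p − 4.
Setting these equal: −9p + 6 = 8p − 4 ⇒ −17p = -10 ⇒ p = 10/17, and the value is (-9)·(10/17) + 6 = 12/17.
For Firm B: with q = P(Ignore), equating Standard's and Budget's payoffs gives −7q + 4 = 10q − 4 ⇒ q = 8/17.

12/17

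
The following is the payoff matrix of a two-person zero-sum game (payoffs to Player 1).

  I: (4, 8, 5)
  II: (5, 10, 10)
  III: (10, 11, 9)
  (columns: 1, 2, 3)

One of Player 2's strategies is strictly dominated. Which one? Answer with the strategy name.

2

1 holds Player 1's payoff strictly below 2 in every row: 4 < 8, 5 < 10, 10 < 11.
So 2 is strictly dominated for Player 2.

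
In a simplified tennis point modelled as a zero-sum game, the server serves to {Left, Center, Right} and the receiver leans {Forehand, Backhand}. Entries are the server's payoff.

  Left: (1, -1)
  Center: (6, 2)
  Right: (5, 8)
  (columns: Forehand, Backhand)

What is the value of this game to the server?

Row minima: Left → -1, Center → 2, Right → 5; maximin = 5.
Column maxima: Forehand → 6, Backhand → 8; minimax = 6.
5 ≠ 6, so there is no saddle point; optimal play is mixed.
Left is strictly dominated by Center, so the server never plays it.
On the remaining 2×2 (Center, Right vs Forehand, Backhand):
Let the server play Center with probability p. Expected payoff against Forehand: 6p + 5(1−p) = p + 5; against Backhand: 2p + 8(1−p) = −6p + 8.
Setting these equal: p + 5 = −6p + 8 ⇒ 7p = 3 ⇒ p = 3/7, and the value is (1)·(3/7) + 5 = 38/7.
For the receiver: with q = P(Forehand), equating Center's and Right's payoffs gives 4q + 2 = −3q + 8 ⇒ q = 6/7.

38/7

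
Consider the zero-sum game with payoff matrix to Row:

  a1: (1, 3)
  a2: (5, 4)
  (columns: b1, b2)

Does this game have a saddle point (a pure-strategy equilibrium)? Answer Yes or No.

Yes

Row minima: a1 → 1, a2 → 4; maximin = 4.
Column maxima: b1 → 5, b2 → 4; minimax = 4.
maximin = minimax = 4, so a saddle point exists.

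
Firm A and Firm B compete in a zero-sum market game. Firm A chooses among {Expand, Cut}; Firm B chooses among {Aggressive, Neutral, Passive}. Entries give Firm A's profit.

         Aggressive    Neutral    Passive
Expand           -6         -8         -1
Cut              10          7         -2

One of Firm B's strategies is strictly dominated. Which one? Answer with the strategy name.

Aggressive

Neutral holds Firm A's payoff strictly below Aggressive in every row: -8 < -6, 7 < 10.
So Aggressive is strictly dominated for Firm B.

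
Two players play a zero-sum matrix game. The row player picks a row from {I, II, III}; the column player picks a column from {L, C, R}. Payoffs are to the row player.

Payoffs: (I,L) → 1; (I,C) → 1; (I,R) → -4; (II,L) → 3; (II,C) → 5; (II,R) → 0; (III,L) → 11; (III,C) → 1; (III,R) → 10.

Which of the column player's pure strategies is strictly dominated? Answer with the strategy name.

R holds the row player's payoff strictly below L in every row: -4 < 1, 0 < 3, 10 < 11.
So L is strictly dominated for the column player.

L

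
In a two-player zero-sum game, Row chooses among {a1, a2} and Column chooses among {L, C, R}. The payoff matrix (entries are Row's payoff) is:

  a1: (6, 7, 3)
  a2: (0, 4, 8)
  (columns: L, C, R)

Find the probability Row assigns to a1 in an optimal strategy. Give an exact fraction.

8/11

Row minima: a1 → 3, a2 → 0; maximin = 3.
Column maxima: L → 6, C → 7, R → 8; minimax = 6.
3 ≠ 6, so there is no saddle point; optimal play is mixed.
C is strictly dominated by L (it gives Row strictly more in every row), so Column never plays it.
On the remaining 2×2 (a1, a2 vs L, R):
Let Row play a1 with probability p. Expected payoff against L: 6p + 0(1−p) = 6p; against R: 3p + 8(1−p) = −5p + 8.
Setting these equal: 6p = −5p + 8 ⇒ 11p = 8 ⇒ p = 8/11, and the value is (6)·(8/11) = 48/11.
For Column: with q = P(L), equating a1's and a2's payoffs gives 3q + 3 = −8q + 8 ⇒ q = 5/11.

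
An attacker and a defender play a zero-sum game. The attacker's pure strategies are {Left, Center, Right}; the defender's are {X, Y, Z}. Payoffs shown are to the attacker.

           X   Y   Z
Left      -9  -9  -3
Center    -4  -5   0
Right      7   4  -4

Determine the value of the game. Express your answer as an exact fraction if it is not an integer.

-20/13

Row minima: Left → -9, Center → -5, Right → -4; maximin = -4.
Column maxima: X → 7, Y → 4, Z → 0; minimax = 0.
-4 ≠ 0, so there is no saddle point; optimal play is mixed.
Left is strictly dominated by Center, so the attacker never plays it.
With Left eliminated, X is strictly dominated by Y (it gives the attacker strictly more in every remaining row), so the defender never plays it.
On the remaining 2×2 (Center, Right vs Y, Z):
Let the attacker play Center with probability p. Expected payoff against Y: (-5)p + 4(1−p) = −9p + 4; against Z: 0p + (-4)(1−p) = 4p − 4.
Setting these equal: −9p + 4 = 4p − 4 ⇒ −13p = -8 ⇒ p = 8/13, and the value is (-9)·(8/13) + 4 = -20/13.
For the defender: with q = P(Y), equating Center's and Right's payoffs gives −5q = 8q − 4 ⇒ q = 4/13.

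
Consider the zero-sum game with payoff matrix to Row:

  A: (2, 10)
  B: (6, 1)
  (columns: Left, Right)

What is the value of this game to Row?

Row minima: A → 2, B → 1; maximin = 2.
Column maxima: Left → 6, Right → 10; minimax = 6.
2 ≠ 6, so there is no saddle point; optimal play is mixed.
Let Row play A with probability p. Expected payoff against Left: 2p + 6(1−p) = −4p + 6; against Right: 10p + 1(1−p) = 9p + 1.
Setting these equal: −4p + 6 = 9p + 1 ⇒ −13p = -5 ⇒ p = 5/13, and the value is (-4)·(5/13) + 6 = 58/13.
For Column: with q = P(Left), equating A's and B's payoffs gives −8q + 10 = 5q + 1 ⇒ q = 9/13.

58/13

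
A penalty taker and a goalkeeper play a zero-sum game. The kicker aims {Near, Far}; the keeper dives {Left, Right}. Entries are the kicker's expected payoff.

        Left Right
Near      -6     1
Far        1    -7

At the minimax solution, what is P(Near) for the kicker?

Row minima: Near → -6, Far → -7; maximin = -6.
Column maxima: Left → 1, Right → 1; minimax = 1.
-6 ≠ 1, so there is no saddle point; optimal play is mixed.
Let the kicker play Near with probability p. Expected payoff against Left: (-6)p + 1(1−p) = −7p + 1; against Right: 1p + (-7)(1−p) = 8p − 7.
Setting these equal: −7p + 1 = 8p − 7 ⇒ −15p = -8 ⇒ p = 8/15, and the value is (-7)·(8/15) + 1 = -41/15.
For the keeper: with q = P(Left), equating Near's and Far's payoffs gives −7q + 1 = 8q − 7 ⇒ q = 8/15.

8/15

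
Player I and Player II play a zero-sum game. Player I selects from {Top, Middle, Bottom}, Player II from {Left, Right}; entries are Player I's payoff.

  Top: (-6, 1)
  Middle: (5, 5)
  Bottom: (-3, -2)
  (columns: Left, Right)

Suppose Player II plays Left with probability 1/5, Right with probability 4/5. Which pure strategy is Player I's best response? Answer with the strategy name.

Middle

Expected payoff of Top: (1/5)·(-6) + (4/5)·1 = -2/5.
Expected payoff of Middle: (1/5)·5 + (4/5)·5 = 5.
Expected payoff of Bottom: (1/5)·(-3) + (4/5)·(-2) = -11/5.
The largest is 5, so Player I's best response is Middle.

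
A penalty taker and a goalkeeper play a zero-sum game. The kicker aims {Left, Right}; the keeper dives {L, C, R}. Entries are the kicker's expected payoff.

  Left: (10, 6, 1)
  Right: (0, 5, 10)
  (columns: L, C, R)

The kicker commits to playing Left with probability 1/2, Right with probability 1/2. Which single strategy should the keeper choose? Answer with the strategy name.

If the keeper plays L, the kicker's expected payoff is (1/2)·10 + (1/2)·0 = 5.
If the keeper plays C, the kicker's expected payoff is (1/2)·6 + (1/2)·5 = 11/2.
If the keeper plays R, the kicker's expected payoff is (1/2)·1 + (1/2)·10 = 11/2.
The keeper minimizes the kicker's payoff; the smallest is 5, so the best response is L.

L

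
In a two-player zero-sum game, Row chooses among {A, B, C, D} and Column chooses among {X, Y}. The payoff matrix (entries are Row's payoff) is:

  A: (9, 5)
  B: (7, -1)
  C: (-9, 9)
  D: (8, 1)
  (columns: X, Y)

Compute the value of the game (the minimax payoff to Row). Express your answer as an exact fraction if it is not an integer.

63/11

Row minima: A → 5, B → -1, C → -9, D → 1; maximin = 5.
Column maxima: X → 9, Y → 9; minimax = 9.
5 ≠ 9, so there is no saddle point; optimal play is mixed.
B is strictly dominated by A, so Row never plays it.
D is strictly dominated by A, so Row never plays it.
On the remaining 2×2 (A, C vs X, Y):
Let Row play A with probability p. Expected payoff against X: 9p + (-9)(1−p) = 18p − 9; against Y: 5p + 9(1−p) = −4p + 9.
Setting these equal: 18p − 9 = −4p + 9 ⇒ 22p = 18 ⇒ p = 9/11, and the value is (18)·(9/11) − 9 = 63/11.
For Column: with q = P(X), equating A's and C's payoffs gives 4q + 5 = −18q + 9 ⇒ q = 2/11.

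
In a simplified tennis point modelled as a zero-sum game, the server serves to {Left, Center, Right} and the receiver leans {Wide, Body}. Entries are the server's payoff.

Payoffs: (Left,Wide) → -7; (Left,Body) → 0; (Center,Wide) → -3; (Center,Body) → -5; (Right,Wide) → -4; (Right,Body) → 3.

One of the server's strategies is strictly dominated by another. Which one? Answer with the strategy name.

Left

Right gives a strictly higher payoff than Left against every column: -4 > -7, 3 > 0.
So Left is strictly dominated and the server never plays it.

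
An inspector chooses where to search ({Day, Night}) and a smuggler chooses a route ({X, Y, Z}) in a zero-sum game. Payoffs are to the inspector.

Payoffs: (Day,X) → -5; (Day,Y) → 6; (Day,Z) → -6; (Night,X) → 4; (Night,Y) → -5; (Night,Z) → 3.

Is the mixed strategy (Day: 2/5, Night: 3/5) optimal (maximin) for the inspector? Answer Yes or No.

Against X this mix gives (2/5)·(-5) + (3/5)·4 = 2/5.
Against Y this mix gives (2/5)·6 + (3/5)·(-5) = -3/5.
Against Z this mix gives (2/5)·(-6) + (3/5)·3 = -3/5.
All of the smuggler's active replies (Y, Z) yield -3/5, and no column does worse for the inspector. The mix makes the smuggler indifferent and guarantees -3/5, so it is optimal.

Yes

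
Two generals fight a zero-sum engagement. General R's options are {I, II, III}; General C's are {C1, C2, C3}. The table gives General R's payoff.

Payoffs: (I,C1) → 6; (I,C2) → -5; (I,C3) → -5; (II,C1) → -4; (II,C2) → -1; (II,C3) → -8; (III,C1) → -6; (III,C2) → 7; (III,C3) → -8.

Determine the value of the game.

Row minima: I → -5, II → -8, III → -8; maximin = -5.
Column maxima: C1 → 6, C2 → 7, C3 → -5; minimax = -5.
Since maximin = minimax = -5, there is a saddle point and the value is -5.

-5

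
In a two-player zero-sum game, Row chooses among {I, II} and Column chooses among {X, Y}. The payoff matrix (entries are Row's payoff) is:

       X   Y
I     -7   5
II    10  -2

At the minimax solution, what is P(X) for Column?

7/24

Row minima: I → -7, II → -2; maximin = -2.
Column maxima: X → 10, Y → 5; minimax = 5.
-2 ≠ 5, so there is no saddle point; optimal play is mixed.
Let Row play I with probability p. Expected payoff against X: (-7)p + 10(1−p) = −17p + 10; against Y: 5p + (-2)(1−p) = 7p − 2.
Setting these equal: −17p + 10 = 7p − 2 ⇒ −24p = -12 ⇒ p = 1/2, and the value is (-17)·(1/2) + 10 = 3/2.
For Column: with q = P(X), equating I's and II's payoffs gives −12q + 5 = 12q − 2 ⇒ q = 7/24.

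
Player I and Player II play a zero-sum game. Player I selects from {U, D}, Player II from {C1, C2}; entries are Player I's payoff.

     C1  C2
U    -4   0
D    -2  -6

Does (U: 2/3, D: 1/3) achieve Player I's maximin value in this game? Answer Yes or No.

No

Against C1 this mix gives (2/3)·(-4) + (1/3)·(-2) = -10/3.
Against C2 this mix gives (2/3)·0 + (1/3)·(-6) = -2.
Player II will play C1, holding Player I to -10/3. Shifting weight toward the row that does better against C1 would raise this floor (the equalizing mix achieves -3 against both C1 and C2), so the proposed strategy is not optimal.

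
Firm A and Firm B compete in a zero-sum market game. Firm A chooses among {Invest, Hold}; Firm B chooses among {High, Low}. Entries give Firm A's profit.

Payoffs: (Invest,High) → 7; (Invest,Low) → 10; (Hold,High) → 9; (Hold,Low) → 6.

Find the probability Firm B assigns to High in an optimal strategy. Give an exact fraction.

Row minima: Invest → 7, Hold → 6; maximin = 7.
Column maxima: High → 9, Low → 10; minimax = 9.
7 ≠ 9, so there is no saddle point; optimal play is mixed.
Let Firm A play Invest with probability p. Expected payoff against High: 7p + 9(1−p) = −2p + 9; against Low: 10p + 6(1−p) = 4p + 6.
Setting these equal: −2p + 9 = 4p + 6 ⇒ −6p = -3 ⇒ p = 1/2, and the value is (-2)·(1/2) + 9 = 8.
For Firm B: with q = P(High), equating Invest's and Hold's payoffs gives −3q + 10 = 3q + 6 ⇒ q = 2/3.

2/3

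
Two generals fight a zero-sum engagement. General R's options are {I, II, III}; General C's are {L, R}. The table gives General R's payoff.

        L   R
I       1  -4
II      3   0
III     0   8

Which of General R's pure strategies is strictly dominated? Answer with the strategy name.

I

II gives a strictly higher payoff than I against every column: 3 > 1, 0 > -4.
So I is strictly dominated and General R never plays it.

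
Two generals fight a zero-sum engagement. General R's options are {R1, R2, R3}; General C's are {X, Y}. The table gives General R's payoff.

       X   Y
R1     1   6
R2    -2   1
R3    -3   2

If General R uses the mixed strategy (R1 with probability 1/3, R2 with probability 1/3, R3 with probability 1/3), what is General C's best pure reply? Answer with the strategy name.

X

If General C plays X, General R's expected payoff is (1/3)·1 + (1/3)·(-2) + (1/3)·(-3) = -4/3.
If General C plays Y, General R's expected payoff is (1/3)·6 + (1/3)·1 + (1/3)·2 = 3.
General C minimizes General R's payoff; the smallest is -4/3, so the best response is X.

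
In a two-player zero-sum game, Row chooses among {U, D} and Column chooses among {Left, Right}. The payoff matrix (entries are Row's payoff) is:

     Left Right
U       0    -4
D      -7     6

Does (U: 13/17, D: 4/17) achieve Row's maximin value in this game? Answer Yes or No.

Against Left this mix gives (13/17)·0 + (4/17)·(-7) = -28/17.
Against Right this mix gives (13/17)·(-4) + (4/17)·6 = -28/17.
All of Column's active replies (Left, Right) yield -28/17, and no column does worse for Row. The mix makes Column indifferent and guarantees -28/17, so it is optimal.

Yes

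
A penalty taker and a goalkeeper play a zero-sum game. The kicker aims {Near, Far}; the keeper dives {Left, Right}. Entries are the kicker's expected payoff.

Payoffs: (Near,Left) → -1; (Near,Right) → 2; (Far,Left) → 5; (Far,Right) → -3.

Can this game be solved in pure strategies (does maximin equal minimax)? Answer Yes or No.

Row minima: Near → -1, Far → -3; maximin = -1.
Column maxima: Left → 5, Right → 2; minimax = 2.
-1 ≠ 2, so no pure-strategy equilibrium exists.

No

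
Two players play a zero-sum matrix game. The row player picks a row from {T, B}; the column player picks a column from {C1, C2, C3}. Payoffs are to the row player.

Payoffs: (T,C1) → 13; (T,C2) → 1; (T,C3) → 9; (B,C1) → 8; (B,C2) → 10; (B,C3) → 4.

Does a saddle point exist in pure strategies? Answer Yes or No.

Row minima: T → 1, B → 4; maximin = 4.
Column maxima: C1 → 13, C2 → 10, C3 → 9; minimax = 9.
4 ≠ 9, so no pure-strategy equilibrium exists.

No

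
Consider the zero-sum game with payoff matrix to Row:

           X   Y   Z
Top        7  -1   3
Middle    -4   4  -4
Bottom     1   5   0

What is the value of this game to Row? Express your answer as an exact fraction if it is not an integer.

5/3

Row minima: Top → -1, Middle → -4, Bottom → 0; maximin = 0.
Column maxima: X → 7, Y → 5, Z → 3; minimax = 3.
0 ≠ 3, so there is no saddle point; optimal play is mixed.
Middle is strictly dominated by Bottom, so Row never plays it.
With Middle eliminated, X is strictly dominated by Z (it gives Row strictly more in every remaining row), so Column never plays it.
On the remaining 2×2 (Top, Bottom vs Y, Z):
Let Row play Top with probability p. Expected payoff against Y: (-1)p + 5(1−p) = −6p + 5; against Z: 3p + 0(1−p) = 3p.
Setting these equal: −6p + 5 = 3p ⇒ −9p = -5 ⇒ p = 5/9, and the value is (-6)·(5/9) + 5 = 5/3.
For Column: with q = P(Y), equating Top's and Bottom's payoffs gives −4q + 3 = 5q ⇒ q = 1/3.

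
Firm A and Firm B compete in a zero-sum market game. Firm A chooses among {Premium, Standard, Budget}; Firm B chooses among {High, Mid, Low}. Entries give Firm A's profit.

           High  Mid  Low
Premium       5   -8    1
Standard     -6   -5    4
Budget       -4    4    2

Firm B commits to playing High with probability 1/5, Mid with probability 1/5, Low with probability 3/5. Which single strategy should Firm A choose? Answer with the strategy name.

Expected payoff of Premium: (1/5)·5 + (1/5)·(-8) + (3/5)·1 = 0.
Expected payoff of Standard: (1/5)·(-6) + (1/5)·(-5) + (3/5)·4 = 1/5.
Expected payoff of Budget: (1/5)·(-4) + (1/5)·4 + (3/5)·2 = 6/5.
The largest is 6/5, so Firm A's best response is Budget.

Budget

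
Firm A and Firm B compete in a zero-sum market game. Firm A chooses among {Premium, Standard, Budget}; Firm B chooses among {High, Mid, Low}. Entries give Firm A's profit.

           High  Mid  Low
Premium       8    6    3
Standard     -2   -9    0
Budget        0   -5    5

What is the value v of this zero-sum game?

Row minima: Premium → 3, Standard → -9, Budget → -5; maximin = 3.
Column maxima: High → 8, Mid → 6, Low → 5; minimax = 5.
3 ≠ 5, so there is no saddle point; optimal play is mixed.
Standard is strictly dominated by Premium, so Firm A never plays it.
High is strictly dominated by Mid (it gives Firm A strictly more in every row), so Firm B never plays it.
On the remaining 2×2 (Premium, Budget vs Mid, Low):
Let Firm A play Premium with probability p. Expected payoff against Mid: 6p + (-5)(1−p) = 11p − 5; against Low: 3p + 5(1−p) = −2p + 5.
Setting these equal: 11p − 5 = −2p + 5 ⇒ 13p = 10 ⇒ p = 10/13, and the value is (11)·(10/13) − 5 = 45/13.
For Firm B: with q = P(Mid), equating Premium's and Budget's payoffs gives 3q + 3 = −10q + 5 ⇒ q = 2/13.

45/13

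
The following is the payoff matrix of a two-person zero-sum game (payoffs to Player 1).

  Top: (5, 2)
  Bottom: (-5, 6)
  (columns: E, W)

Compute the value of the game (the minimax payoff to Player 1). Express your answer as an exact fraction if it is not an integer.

Row minima: Top → 2, Bottom → -5; maximin = 2.
Column maxima: E → 5, W → 6; minimax = 5.
2 ≠ 5, so there is no saddle point; optimal play is mixed.
Let Player 1 play Top with probability p. Expected payoff against E: 5p + (-5)(1−p) = 10p − 5; against W: 2p + 6(1−p) = −4p + 6.
Setting these equal: 10p − 5 = −4p + 6 ⇒ 14p = 11 ⇒ p = 11/14, and the value is (10)·(11/14) − 5 = 20/7.
For Player 2: with q = P(E), equating Top's and Bottom's payoffs gives 3q + 2 = −11q + 6 ⇒ q = 2/7.

20/7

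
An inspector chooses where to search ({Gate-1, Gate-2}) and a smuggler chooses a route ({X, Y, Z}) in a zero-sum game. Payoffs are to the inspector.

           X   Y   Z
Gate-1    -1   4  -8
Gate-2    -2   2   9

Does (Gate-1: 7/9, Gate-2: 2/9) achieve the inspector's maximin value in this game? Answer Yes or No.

No

Against X this mix gives (7/9)·(-1) + (2/9)·(-2) = -11/9.
Against Y this mix gives (7/9)·4 + (2/9)·2 = 32/9.
Against Z this mix gives (7/9)·(-8) + (2/9)·9 = -38/9.
The smuggler will play Z, holding the inspector to -38/9. Shifting weight toward the row that does better against Z would raise this floor (the equalizing mix achieves -25/18 against both Z and X), so the proposed strategy is not optimal.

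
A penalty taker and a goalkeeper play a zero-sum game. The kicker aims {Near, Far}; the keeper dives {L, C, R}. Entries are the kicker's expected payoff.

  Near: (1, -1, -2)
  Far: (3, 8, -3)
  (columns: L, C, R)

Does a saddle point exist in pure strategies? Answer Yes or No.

Yes

Row minima: Near → -2, Far → -3; maximin = -2.
Column maxima: L → 3, C → 8, R → -2; minimax = -2.
maximin = minimax = -2, so a saddle point exists.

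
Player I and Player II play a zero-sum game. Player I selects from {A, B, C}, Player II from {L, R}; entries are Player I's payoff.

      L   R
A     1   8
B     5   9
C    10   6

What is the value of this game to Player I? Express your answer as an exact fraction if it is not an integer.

15/2

Row minima: A → 1, B → 5, C → 6; maximin = 6.
Column maxima: L → 10, R → 9; minimax = 9.
6 ≠ 9, so there is no saddle point; optimal play is mixed.
A is strictly dominated by B, so Player I never plays it.
On the remaining 2×2 (B, C vs L, R):
Let Player I play B with probability p. Expected payoff against L: 5p + 10(1−p) = −5p + 10; against R: 9p + 6(1−p) = 3p + 6.
Setting these equal: −5p + 10 = 3p + 6 ⇒ −8p = -4 ⇒ p = 1/2, and the value is (-5)·(1/2) + 10 = 15/2.
For Player II: with q = P(L), equating B's and C's payoffs gives −4q + 9 = 4q + 6 ⇒ q = 3/8.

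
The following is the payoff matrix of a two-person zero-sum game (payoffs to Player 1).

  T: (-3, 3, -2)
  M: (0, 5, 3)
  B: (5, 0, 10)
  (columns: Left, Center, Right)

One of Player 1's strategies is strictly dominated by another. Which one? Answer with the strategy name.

T

M gives a strictly higher payoff than T against every column: 0 > -3, 5 > 3, 3 > -2.
So T is strictly dominated and Player 1 never plays it.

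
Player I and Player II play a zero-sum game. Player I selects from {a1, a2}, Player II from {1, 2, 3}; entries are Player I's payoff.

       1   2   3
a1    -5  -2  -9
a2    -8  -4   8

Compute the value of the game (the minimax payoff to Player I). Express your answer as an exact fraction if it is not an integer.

-28/5

Row minima: a1 → -9, a2 → -8; maximin = -8.
Column maxima: 1 → -5, 2 → -2, 3 → 8; minimax = -5.
-8 ≠ -5, so there is no saddle point; optimal play is mixed.
2 is strictly dominated by 1 (it gives Player I strictly more in every row), so Player II never plays it.
On the remaining 2×2 (a1, a2 vs 1, 3):
Let Player I play a1 with probability p. Expected payoff against 1: (-5)p + (-8)(1−p) = 3p − 8; against 3: (-9)p + 8(1−p) = −17p + 8.
Setting these equal: 3p − 8 = −17p + 8 ⇒ 20p = 16 ⇒ p = 4/5, and the value is (3)·(4/5) − 8 = -28/5.
For Player II: with q = P(1), equating a1's and a2's payoffs gives 4q − 9 = −16q + 8 ⇒ q = 17/20.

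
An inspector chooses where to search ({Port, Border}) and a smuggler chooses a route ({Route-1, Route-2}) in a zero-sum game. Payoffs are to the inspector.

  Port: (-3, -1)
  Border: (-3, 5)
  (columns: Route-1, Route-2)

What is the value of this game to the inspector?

-3

Row minima: Port → -3, Border → -3; maximin = -3.
Column maxima: Route-1 → -3, Route-2 → 5; minimax = -3.
Since maximin = minimax = -3, there is a saddle point and the value is -3.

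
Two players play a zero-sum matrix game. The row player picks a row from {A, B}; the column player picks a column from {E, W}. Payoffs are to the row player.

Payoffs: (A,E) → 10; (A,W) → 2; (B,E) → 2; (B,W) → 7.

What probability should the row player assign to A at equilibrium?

Row minima: A → 2, B → 2; maximin = 2.
Column maxima: E → 10, W → 7; minimax = 7.
2 ≠ 7, so there is no saddle point; optimal play is mixed.
Let the row player play A with probability p. Expected payoff against E: 10p + 2(1−p) = 8p + 2; against W: 2p + 7(1−p) = −5p + 7.
Setting these equal: 8p + 2 = −5p + 7 ⇒ 13p = 5 ⇒ p = 5/13, and the value is (8)·(5/13) + 2 = 66/13.
For the column player: with q = P(E), equating A's and B's payoffs gives 8q + 2 = −5q + 7 ⇒ q = 5/13.

5/13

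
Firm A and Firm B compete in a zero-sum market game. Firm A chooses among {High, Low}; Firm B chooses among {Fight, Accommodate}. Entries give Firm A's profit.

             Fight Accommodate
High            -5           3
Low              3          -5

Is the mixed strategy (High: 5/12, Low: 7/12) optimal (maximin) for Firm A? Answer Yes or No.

No

Against Fight this mix gives (5/12)·(-5) + (7/12)·3 = -1/3.
Against Accommodate this mix gives (5/12)·3 + (7/12)·(-5) = -5/3.
Firm B will play Accommodate, holding Firm A to -5/3. Shifting weight toward the row that does better against Accommodate would raise this floor (the equalizing mix achieves -1 against both Accommodate and Fight), so the proposed strategy is not optimal.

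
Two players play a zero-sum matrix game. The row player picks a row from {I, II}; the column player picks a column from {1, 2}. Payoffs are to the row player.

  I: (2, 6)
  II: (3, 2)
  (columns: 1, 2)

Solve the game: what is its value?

14/5

Row minima: I → 2, II → 2; maximin = 2.
Column maxima: 1 → 3, 2 → 6; minimax = 3.
2 ≠ 3, so there is no saddle point; optimal play is mixed.
Let the row player play I with probability p. Expected payoff against 1: 2p + 3(1−p) = −p + 3; against 2: 6p + 2(1−p) = 4p + 2.
Setting these equal: −p + 3 = 4p + 2 ⇒ −5p = -1 ⇒ p = 1/5, and the value is (-1)·(1/5) + 3 = 14/5.
For the column player: with q = P(1), equating I's and II's payoffs gives −4q + 6 = q + 2 ⇒ q = 4/5.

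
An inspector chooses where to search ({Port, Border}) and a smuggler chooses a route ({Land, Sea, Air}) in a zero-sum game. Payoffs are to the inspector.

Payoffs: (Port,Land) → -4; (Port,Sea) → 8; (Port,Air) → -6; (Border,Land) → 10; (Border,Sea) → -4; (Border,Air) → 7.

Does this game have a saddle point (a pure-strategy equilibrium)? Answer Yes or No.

Row minima: Port → -6, Border → -4; maximin = -4.
Column maxima: Land → 10, Sea → 8, Air → 7; minimax = 7.
-4 ≠ 7, so no pure-strategy equilibrium exists.

No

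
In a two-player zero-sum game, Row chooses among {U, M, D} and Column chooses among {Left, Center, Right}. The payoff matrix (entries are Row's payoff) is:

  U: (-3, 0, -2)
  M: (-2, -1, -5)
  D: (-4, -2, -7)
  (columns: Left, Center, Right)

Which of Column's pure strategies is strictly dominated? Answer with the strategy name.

Center

Left holds Row's payoff strictly below Center in every row: -3 < 0, -2 < -1, -4 < -2.
So Center is strictly dominated for Column.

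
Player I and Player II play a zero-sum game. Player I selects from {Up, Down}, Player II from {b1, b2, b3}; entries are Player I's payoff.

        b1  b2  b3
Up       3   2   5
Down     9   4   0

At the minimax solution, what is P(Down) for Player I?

3/7

Row minima: Up → 2, Down → 0; maximin = 2.
Column maxima: b1 → 9, b2 → 4, b3 → 5; minimax = 4.
2 ≠ 4, so there is no saddle point; optimal play is mixed.
b1 is strictly dominated by b2 (it gives Player I strictly more in every row), so Player II never plays it.
On the remaining 2×2 (Up, Down vs b2, b3):
Let Player I play Up with probability p. Expected payoff against b2: 2p + 4(1−p) = −2p + 4; against b3: 5p + 0(1−p) = 5p.
Setting these equal: −2p + 4 = 5p ⇒ −7p = -4 ⇒ p = 4/7, and the value is (-2)·(4/7) + 4 = 20/7.
For Player II: with q = P(b2), equating Up's and Down's payoffs gives −3q + 5 = 4q ⇒ q = 5/7.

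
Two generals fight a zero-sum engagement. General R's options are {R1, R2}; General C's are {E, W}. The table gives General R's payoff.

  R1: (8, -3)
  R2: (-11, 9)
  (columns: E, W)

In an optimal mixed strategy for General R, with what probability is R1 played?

Row minima: R1 → -3, R2 → -11; maximin = -3.
Column maxima: E → 8, W → 9; minimax = 8.
-3 ≠ 8, so there is no saddle point; optimal play is mixed.
Let General R play R1 with probability p. Expected payoff against E: 8p + (-11)(1−p) = 19p − 11; against W: (-3)p + 9(1−p) = −12p + 9.
Setting these equal: 19p − 11 = −12p + 9 ⇒ 31p = 20 ⇒ p = 20/31, and the value is (19)·(20/31) − 11 = 39/31.
For General C: with q = P(E), equating R1's and R2's payoffs gives 11q − 3 = −20q + 9 ⇒ q = 12/31.

20/31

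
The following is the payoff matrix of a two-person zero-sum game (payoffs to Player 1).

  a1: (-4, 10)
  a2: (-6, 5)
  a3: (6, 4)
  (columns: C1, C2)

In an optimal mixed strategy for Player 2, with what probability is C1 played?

3/8

Row minima: a1 → -4, a2 → -6, a3 → 4; maximin = 4.
Column maxima: C1 → 6, C2 → 10; minimax = 6.
4 ≠ 6, so there is no saddle point; optimal play is mixed.
a2 is strictly dominated by a1, so Player 1 never plays it.
On the remaining 2×2 (a1, a3 vs C1, C2):
Let Player 1 play a1 with probability p. Expected payoff against C1: (-4)p + 6(1−p) = −10p + 6; against C2: 10p + 4(1−p) = 6p + 4.
Setting these equal: −10p + 6 = 6p + 4 ⇒ −16p = -2 ⇒ p = 1/8, and the value is (-10)·(1/8) + 6 = 19/4.
For Player 2: with q = P(C1), equating a1's and a3's payoffs gives −14q + 10 = 2q + 4 ⇒ q = 3/8.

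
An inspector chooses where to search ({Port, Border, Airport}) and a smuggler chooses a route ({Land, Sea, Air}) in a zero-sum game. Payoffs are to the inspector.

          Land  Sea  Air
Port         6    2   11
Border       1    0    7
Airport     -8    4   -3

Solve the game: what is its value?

5/2

Row minima: Port → 2, Border → 0, Airport → -8; maximin = 2.
Column maxima: Land → 6, Sea → 4, Air → 11; minimax = 4.
2 ≠ 4, so there is no saddle point; optimal play is mixed.
Border is strictly dominated by Port, so the inspector never plays it.
Air is strictly dominated by Land (it gives the inspector strictly more in every row), so the smuggler never plays it.
On the remaining 2×2 (Port, Airport vs Land, Sea):
Let the inspector play Port with probability p. Expected payoff against Land: 6p + (-8)(1−p) = 14p − 8; against Sea: 2p + 4(1−p) = −2p + 4.
Setting these equal: 14p − 8 = −2p + 4 ⇒ 16p = 12 ⇒ p = 3/4, and the value is (14)·(3/4) − 8 = 5/2.
For the smuggler: with q = P(Land), equating Port's and Airport's payoffs gives 4q + 2 = −12q + 4 ⇒ q = 1/8.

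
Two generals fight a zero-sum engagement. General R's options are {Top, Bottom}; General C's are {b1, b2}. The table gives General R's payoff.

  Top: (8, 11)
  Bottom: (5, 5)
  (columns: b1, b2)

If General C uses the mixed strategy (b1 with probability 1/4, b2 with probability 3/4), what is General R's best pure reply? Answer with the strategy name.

Expected payoff of Top: (1/4)·8 + (3/4)·11 = 41/4.
Expected payoff of Bottom: (1/4)·5 + (3/4)·5 = 5.
The largest is 41/4, so General R's best response is Top.

Top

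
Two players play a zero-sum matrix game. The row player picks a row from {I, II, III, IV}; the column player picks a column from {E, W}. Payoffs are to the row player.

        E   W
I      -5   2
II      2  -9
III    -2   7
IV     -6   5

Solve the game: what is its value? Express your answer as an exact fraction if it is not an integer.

Row minima: I → -5, II → -9, III → -2, IV → -6; maximin = -2.
Column maxima: E → 2, W → 7; minimax = 2.
-2 ≠ 2, so there is no saddle point; optimal play is mixed.
I is strictly dominated by III, so the row player never plays it.
IV is strictly dominated by III, so the row player never plays it.
On the remaining 2×2 (II, III vs E, W):
Let the row player play II with probability p. Expected payoff against E: 2p + (-2)(1−p) = 4p − 2; against W: (-9)p + 7(1−p) = −16p + 7.
Setting these equal: 4p − 2 = −16p + 7 ⇒ 20p = 9 ⇒ p = 9/20, and the value is (4)·(9/20) − 2 = -1/5.
For the column player: with q = P(E), equating II's and III's payoffs gives 11q − 9 = −9q + 7 ⇒ q = 4/5.

-1/5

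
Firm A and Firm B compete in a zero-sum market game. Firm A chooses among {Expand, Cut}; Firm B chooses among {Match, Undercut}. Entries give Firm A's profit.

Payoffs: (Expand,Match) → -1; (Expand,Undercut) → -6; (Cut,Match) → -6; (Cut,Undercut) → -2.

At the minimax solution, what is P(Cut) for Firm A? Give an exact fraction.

5/9

Row minima: Expand → -6, Cut → -6; maximin = -6.
Column maxima: Match → -1, Undercut → -2; minimax = -2.
-6 ≠ -2, so there is no saddle point; optimal play is mixed.
Let Firm A play Expand with probability p. Expected payoff against Match: (-1)p + (-6)(1−p) = 5p − 6; against Undercut: (-6)p + (-2)(1−p) = −4p − 2.
Setting these equal: 5p − 6 = −4p − 2 ⇒ 9p = 4 ⇒ p = 4/9, and the value is (5)·(4/9) − 6 = -34/9.
For Firm B: with q = P(Match), equating Expand's and Cut's payoffs gives 5q − 6 = −4q − 2 ⇒ q = 4/9.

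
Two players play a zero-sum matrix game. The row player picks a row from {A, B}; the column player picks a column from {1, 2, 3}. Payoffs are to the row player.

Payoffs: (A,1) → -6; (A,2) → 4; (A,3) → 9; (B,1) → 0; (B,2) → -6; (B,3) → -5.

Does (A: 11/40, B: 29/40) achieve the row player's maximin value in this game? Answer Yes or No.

Against 1 this mix gives (11/40)·(-6) + (29/40)·0 = -33/20.
Against 2 this mix gives (11/40)·4 + (29/40)·(-6) = -13/4.
Against 3 this mix gives (11/40)·9 + (29/40)·(-5) = -23/20.
The column player will play 2, holding the row player to -13/4. Shifting weight toward the row that does better against 2 would raise this floor (the equalizing mix achieves -9/4 against both 2 and 1), so the proposed strategy is not optimal.

No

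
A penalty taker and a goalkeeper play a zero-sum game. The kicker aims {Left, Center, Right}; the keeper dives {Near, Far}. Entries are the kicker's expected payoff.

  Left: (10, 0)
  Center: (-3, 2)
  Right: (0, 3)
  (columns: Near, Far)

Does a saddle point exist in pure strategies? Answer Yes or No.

Row minima: Left → 0, Center → -3, Right → 0; maximin = 0.
Column maxima: Near → 10, Far → 3; minimax = 3.
0 ≠ 3, so no pure-strategy equilibrium exists.

No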